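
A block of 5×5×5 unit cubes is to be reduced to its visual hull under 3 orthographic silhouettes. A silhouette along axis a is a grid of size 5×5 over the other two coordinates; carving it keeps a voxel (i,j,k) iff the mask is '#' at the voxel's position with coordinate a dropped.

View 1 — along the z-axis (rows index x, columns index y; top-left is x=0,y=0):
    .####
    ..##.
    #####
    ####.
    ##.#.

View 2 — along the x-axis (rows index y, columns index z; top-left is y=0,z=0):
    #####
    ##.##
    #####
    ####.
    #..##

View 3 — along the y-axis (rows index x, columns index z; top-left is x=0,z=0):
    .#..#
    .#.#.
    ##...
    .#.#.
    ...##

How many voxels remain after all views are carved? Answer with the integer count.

initial block: 5^3 = 125
carve view 1 (along z, XY-mask fill 18/25): 90 voxels remain
carve view 2 (along x, YZ-mask fill 21/25): 77 voxels remain
carve view 3 (along y, XZ-mask fill 10/25): 32 voxels remain

voxel count = 32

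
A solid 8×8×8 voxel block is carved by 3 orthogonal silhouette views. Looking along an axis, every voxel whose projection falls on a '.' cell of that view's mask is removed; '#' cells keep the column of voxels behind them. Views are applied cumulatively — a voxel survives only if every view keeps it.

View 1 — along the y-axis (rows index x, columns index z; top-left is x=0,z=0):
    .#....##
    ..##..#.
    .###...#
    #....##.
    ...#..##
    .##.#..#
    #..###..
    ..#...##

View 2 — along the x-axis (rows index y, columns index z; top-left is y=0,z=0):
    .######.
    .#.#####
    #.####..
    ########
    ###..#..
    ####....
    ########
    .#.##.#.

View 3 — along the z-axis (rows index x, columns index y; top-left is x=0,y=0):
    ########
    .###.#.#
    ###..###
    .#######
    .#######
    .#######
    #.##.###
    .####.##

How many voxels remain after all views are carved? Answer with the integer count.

remaining voxels: 119

start: 8×8×8 = 512 voxels
V1 y: intersect with XZ mask (27 set) -- 216 left
V2 x: intersect with YZ mask (45 set) -- 147 left
V3 z: intersect with XY mask (52 set) -- 119 left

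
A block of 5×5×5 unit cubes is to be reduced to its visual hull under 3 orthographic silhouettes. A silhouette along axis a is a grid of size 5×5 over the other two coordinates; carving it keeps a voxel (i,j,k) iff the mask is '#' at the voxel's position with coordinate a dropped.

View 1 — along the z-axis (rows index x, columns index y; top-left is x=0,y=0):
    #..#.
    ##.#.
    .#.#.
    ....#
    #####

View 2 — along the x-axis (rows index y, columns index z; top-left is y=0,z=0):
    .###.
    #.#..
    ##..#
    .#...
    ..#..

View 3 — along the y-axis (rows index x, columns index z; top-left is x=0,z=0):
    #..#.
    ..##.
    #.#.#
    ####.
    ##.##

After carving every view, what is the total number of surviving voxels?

remaining voxels: 14

before carving: 125 voxels (5×5×5)
after view 1 [z-axis, 13 of 25 cells solid] → remaining = 65
after view 2 [x-axis, 10 of 25 cells solid] → remaining = 24
after view 3 [y-axis, 15 of 25 cells solid] → remaining = 14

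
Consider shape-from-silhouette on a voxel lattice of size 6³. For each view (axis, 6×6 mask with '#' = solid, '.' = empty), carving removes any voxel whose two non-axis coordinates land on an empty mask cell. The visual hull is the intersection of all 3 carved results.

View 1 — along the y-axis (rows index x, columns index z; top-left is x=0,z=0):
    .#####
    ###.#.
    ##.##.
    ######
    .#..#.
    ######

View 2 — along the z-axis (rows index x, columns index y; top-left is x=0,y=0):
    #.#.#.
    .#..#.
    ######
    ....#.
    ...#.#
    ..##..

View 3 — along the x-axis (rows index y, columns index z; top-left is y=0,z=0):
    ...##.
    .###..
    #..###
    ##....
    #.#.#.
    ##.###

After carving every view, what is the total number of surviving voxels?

39 voxels

before carving: 216 voxels (6×6×6)
carve view 1 (along y, XZ-mask fill 27/36): 162 voxels remain
carve view 2 (along z, XY-mask fill 16/36): 69 voxels remain
carve view 3 (along x, YZ-mask fill 19/36): 39 voxels remain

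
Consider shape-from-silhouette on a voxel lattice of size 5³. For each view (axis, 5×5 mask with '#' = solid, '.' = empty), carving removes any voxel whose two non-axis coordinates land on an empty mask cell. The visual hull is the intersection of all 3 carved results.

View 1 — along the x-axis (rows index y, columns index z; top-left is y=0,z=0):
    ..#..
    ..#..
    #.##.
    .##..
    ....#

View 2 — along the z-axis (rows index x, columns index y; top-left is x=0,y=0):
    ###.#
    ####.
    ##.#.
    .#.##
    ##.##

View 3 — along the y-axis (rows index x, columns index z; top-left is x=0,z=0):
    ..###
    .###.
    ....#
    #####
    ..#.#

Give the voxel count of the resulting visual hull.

initial block: 5^3 = 125
carve view 1 (along x, YZ-mask fill 8/25): 40 voxels remain
carve view 2 (along z, XY-mask fill 18/25): 26 voxels remain
carve view 3 (along y, XZ-mask fill 14/25): 19 voxels remain

remaining voxels: 19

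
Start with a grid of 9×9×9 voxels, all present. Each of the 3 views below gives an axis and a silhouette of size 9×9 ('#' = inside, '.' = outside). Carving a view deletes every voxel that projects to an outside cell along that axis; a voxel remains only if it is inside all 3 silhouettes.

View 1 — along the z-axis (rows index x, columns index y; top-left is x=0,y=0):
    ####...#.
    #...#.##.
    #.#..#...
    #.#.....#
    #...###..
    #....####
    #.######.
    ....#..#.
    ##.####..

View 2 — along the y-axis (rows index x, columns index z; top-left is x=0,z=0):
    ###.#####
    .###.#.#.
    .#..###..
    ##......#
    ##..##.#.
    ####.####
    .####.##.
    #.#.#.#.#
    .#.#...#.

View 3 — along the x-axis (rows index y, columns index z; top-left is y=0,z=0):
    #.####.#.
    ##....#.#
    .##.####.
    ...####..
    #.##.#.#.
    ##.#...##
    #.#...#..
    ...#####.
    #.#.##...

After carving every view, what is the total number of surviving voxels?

voxel count = 112

full grid |V| = 729
step 1: project along z, AND mask (39/81) → |grid| = 351
step 2: project along y, AND mask (47/81) → |grid| = 211
step 3: project along x, AND mask (42/81) → |grid| = 112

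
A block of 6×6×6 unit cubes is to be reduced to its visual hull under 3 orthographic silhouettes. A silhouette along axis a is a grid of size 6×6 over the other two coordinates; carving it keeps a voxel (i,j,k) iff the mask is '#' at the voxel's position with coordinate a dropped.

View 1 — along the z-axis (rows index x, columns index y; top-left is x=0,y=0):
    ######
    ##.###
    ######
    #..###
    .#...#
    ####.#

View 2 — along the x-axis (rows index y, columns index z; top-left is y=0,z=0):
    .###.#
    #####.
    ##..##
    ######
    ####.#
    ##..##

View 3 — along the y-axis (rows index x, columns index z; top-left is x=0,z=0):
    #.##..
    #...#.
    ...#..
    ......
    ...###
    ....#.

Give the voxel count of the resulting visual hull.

voxel count = 32

full grid |V| = 216
  1. axis=2 (XY plane), |mask|=28  ⇒  voxels=168
  2. axis=0 (YZ plane), |mask|=28  ⇒  voxels=131
  3. axis=1 (XZ plane), |mask|=10  ⇒  voxels=32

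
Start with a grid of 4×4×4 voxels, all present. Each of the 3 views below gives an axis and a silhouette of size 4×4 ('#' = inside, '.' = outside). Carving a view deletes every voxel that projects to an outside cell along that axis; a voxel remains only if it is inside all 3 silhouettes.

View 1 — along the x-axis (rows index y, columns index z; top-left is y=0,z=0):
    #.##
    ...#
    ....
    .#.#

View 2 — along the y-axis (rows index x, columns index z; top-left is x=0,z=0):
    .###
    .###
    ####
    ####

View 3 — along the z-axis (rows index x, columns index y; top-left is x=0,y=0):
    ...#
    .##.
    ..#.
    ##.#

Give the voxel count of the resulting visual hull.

9 voxels

before carving: 64 voxels (4×4×4)
after view 1 [x-axis, 6 of 16 cells solid] → remaining = 24
after view 2 [y-axis, 14 of 16 cells solid] → remaining = 22
after view 3 [z-axis, 7 of 16 cells solid] → remaining = 9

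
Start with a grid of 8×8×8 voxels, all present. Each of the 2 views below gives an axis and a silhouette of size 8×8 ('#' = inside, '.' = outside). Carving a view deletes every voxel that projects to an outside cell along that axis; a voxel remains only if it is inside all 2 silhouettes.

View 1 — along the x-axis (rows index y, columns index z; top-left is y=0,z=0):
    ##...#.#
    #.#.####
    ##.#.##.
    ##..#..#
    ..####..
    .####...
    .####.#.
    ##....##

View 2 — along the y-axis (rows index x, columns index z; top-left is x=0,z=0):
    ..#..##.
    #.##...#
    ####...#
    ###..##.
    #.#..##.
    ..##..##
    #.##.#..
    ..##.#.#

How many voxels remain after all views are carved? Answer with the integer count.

before carving: 512 voxels (8×8×8)
carve view 1 (along x, YZ-mask fill 36/64): 288 voxels remain
carve view 2 (along y, XZ-mask fill 33/64): 141 voxels remain

remaining voxels: 141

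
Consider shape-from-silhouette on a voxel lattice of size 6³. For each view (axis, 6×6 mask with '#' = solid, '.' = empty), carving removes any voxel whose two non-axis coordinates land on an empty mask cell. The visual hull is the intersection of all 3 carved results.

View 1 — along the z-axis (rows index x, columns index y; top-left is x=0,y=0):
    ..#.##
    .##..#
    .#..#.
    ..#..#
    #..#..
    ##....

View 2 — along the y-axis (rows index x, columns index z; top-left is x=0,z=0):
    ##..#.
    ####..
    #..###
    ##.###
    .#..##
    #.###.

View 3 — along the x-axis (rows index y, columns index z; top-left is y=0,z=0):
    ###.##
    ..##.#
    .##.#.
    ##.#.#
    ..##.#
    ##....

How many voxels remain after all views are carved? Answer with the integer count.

full grid |V| = 216
  1. axis=2 (XY plane), |mask|=14  ⇒  voxels=84
  2. axis=1 (XZ plane), |mask|=23  ⇒  voxels=53
  3. axis=0 (YZ plane), |mask|=20  ⇒  voxels=28

|visual hull| = 28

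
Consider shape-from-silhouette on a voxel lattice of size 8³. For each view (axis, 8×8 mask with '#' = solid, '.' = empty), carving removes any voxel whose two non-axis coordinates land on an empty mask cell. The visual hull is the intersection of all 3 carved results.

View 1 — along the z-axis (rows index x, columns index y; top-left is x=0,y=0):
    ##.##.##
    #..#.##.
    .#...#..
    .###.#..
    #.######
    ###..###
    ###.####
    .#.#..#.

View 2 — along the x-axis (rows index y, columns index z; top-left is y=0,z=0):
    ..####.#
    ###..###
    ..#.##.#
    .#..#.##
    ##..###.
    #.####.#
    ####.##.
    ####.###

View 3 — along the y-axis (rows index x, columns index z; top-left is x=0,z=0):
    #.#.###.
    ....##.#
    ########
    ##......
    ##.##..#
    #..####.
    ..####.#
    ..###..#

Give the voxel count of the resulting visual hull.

remaining voxels: 120

before carving: 512 voxels (8×8×8)
[1] z-view keeps 39 columns → grid now 312
[2] x-view keeps 43 columns → grid now 212
[3] y-view keeps 37 columns → grid now 120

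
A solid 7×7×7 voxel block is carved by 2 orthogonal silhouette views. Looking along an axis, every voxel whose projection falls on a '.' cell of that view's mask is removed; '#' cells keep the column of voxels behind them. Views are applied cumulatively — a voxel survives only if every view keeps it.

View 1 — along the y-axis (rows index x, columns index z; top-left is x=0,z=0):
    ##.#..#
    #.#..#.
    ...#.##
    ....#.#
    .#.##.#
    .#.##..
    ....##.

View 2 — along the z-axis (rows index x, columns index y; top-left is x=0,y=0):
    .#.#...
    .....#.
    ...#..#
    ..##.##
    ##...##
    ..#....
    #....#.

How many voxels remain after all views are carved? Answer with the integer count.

start: 7×7×7 = 343 voxels
  1. axis=1 (XZ plane), |mask|=21  ⇒  voxels=147
  2. axis=2 (XY plane), |mask|=16  ⇒  voxels=48

|visual hull| = 48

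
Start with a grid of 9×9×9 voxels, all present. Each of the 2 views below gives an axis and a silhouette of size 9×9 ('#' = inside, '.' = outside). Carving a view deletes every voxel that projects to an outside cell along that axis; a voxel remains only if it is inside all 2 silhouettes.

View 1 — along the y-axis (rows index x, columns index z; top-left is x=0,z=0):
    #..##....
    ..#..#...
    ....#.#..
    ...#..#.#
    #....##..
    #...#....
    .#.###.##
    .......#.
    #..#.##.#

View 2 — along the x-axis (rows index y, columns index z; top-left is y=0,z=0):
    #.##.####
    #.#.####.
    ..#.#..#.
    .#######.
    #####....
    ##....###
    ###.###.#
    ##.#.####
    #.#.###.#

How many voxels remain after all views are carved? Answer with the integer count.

|visual hull| = 159

initial block: 9^3 = 729
carve view 1 (along y, XZ-mask fill 27/81): 243 voxels remain
carve view 2 (along x, YZ-mask fill 53/81): 159 voxels remain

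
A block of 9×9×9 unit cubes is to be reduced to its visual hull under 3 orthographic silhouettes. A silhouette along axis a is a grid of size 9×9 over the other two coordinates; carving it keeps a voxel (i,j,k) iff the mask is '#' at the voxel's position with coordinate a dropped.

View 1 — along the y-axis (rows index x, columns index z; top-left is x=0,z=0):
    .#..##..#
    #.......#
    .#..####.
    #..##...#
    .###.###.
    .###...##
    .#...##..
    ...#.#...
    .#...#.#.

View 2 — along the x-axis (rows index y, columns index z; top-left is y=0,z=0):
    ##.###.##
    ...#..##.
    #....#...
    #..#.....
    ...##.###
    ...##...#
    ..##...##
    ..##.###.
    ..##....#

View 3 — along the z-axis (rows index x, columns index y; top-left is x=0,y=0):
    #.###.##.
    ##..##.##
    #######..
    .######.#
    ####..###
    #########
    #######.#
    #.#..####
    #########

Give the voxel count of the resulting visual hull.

start: 9×9×9 = 729 voxels
carve view 1 (along y, XZ-mask fill 34/81): 306 voxels remain
carve view 2 (along x, YZ-mask fill 34/81): 126 voxels remain
carve view 3 (along z, XY-mask fill 65/81): 103 voxels remain

|visual hull| = 103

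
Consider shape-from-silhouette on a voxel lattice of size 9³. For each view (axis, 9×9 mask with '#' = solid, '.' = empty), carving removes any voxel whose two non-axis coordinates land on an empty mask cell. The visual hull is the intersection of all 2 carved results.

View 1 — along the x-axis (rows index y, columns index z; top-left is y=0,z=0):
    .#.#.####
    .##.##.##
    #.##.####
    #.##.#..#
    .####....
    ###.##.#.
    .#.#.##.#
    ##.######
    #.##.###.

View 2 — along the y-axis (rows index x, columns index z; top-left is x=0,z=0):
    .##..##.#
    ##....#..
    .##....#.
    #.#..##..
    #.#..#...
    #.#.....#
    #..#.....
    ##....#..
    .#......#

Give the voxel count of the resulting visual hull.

|visual hull| = 165

full grid |V| = 729
after view 1 [x-axis, 53 of 81 cells solid] → remaining = 477
after view 2 [y-axis, 28 of 81 cells solid] → remaining = 165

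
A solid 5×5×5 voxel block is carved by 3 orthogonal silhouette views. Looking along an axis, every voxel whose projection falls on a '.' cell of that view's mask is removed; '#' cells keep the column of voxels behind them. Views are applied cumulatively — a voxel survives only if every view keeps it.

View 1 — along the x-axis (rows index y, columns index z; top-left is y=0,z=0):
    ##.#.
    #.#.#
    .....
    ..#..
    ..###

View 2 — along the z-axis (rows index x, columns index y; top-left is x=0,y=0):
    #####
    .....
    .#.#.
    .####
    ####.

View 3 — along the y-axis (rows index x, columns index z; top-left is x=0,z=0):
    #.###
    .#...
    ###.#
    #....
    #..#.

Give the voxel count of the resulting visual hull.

full grid |V| = 125
[1] x-view keeps 10 columns → grid now 50
[2] z-view keeps 15 columns → grid now 28
[3] y-view keeps 12 columns → grid now 17

|visual hull| = 17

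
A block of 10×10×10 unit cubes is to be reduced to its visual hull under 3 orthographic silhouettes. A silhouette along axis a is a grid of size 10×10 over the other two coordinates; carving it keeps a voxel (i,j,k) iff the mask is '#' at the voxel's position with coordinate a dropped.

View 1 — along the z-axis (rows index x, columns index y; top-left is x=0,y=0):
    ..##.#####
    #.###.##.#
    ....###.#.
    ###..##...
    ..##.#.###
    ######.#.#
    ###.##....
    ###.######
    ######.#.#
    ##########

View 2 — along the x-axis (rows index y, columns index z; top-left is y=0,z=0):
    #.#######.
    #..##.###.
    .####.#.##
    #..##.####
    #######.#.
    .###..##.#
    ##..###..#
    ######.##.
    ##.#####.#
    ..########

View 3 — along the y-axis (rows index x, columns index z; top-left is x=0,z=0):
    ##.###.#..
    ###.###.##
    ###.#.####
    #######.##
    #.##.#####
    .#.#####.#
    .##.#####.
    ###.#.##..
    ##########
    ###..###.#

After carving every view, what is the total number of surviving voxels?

initial block: 10^3 = 1000
  1. axis=2 (XY plane), |mask|=69  ⇒  voxels=690
  2. axis=0 (YZ plane), |mask|=72  ⇒  voxels=495
  3. axis=1 (XZ plane), |mask|=76  ⇒  voxels=369

369 voxels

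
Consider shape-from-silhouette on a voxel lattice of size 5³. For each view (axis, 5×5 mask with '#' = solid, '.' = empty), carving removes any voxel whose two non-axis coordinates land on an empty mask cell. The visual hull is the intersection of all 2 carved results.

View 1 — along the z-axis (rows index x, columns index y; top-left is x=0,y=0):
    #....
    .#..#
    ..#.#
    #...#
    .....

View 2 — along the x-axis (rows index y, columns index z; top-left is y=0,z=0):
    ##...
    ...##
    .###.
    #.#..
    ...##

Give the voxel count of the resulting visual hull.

initial block: 5^3 = 125
[1] z-view keeps 7 columns → grid now 35
[2] x-view keeps 11 columns → grid now 15

15 voxels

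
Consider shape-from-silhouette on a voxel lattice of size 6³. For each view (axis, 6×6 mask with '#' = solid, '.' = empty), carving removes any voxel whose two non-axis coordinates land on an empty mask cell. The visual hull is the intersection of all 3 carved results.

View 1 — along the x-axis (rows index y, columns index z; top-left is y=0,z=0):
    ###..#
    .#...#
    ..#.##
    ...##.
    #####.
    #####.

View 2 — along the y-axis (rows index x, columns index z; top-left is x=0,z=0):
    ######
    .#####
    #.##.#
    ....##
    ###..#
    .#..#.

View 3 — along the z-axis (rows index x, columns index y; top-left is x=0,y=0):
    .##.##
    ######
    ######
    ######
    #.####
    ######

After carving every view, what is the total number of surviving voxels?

remaining voxels: 73

before carving: 216 voxels (6×6×6)
after view 1 [x-axis, 21 of 36 cells solid] → remaining = 126
after view 2 [y-axis, 23 of 36 cells solid] → remaining = 81
after view 3 [z-axis, 33 of 36 cells solid] → remaining = 73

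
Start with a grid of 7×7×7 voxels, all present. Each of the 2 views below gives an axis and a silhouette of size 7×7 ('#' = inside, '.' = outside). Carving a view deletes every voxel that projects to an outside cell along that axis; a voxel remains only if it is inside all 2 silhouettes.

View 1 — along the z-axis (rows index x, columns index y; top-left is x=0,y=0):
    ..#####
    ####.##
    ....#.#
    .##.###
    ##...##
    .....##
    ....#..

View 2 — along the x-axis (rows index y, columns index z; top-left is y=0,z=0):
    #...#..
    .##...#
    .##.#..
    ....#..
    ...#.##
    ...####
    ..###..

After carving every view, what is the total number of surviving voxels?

remaining voxels: 74

before carving: 343 voxels (7×7×7)
carve view 1 (along z, XY-mask fill 25/49): 175 voxels remain
carve view 2 (along x, YZ-mask fill 19/49): 74 voxels remain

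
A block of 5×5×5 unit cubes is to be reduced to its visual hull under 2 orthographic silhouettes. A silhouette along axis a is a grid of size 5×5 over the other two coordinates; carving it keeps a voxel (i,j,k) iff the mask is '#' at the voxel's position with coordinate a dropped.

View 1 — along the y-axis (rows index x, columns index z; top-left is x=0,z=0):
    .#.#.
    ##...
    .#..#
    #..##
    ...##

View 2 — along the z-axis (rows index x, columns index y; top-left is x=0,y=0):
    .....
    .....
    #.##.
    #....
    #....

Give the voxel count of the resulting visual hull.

voxel count = 11

start: 5×5×5 = 125 voxels
after view 1 [y-axis, 11 of 25 cells solid] → remaining = 55
after view 2 [z-axis, 5 of 25 cells solid] → remaining = 11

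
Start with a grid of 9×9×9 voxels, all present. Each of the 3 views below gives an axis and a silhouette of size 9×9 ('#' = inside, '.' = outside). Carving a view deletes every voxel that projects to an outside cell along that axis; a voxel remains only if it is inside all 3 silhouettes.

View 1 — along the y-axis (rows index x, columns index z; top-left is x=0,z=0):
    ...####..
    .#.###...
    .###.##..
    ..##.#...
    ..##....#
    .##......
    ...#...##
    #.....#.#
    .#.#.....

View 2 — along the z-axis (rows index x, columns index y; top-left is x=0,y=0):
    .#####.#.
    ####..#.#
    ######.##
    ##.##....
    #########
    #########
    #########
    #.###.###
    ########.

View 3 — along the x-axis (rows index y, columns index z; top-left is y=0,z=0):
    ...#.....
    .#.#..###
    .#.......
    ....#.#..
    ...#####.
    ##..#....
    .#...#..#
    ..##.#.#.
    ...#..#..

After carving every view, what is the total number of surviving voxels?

73 voxels

full grid |V| = 729
V1 y: intersect with XZ mask (29 set) -- 261 left
V2 z: intersect with XY mask (66 set) -- 209 left
V3 x: intersect with YZ mask (26 set) -- 73 left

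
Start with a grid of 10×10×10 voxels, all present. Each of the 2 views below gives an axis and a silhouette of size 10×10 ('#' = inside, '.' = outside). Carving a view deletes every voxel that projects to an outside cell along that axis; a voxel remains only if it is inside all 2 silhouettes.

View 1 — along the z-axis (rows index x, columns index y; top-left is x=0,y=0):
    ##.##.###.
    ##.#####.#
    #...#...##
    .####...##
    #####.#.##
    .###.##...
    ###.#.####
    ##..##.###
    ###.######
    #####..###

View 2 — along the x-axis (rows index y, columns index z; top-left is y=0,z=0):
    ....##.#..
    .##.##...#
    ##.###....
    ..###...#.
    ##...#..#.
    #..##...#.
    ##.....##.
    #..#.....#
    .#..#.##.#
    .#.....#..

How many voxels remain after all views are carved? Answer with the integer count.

273 voxels

start: 10×10×10 = 1000 voxels
carve view 1 (along z, XY-mask fill 70/100): 700 voxels remain
carve view 2 (along x, YZ-mask fill 39/100): 273 voxels remain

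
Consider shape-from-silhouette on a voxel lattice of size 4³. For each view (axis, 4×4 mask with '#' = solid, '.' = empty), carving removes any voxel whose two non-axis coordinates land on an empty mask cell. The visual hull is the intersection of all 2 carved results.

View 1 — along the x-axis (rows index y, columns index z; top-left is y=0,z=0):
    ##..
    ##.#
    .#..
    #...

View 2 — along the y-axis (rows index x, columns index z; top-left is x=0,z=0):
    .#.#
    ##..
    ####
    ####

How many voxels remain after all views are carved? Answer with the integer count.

remaining voxels: 24

before carving: 64 voxels (4×4×4)
[1] x-view keeps 7 columns → grid now 28
[2] y-view keeps 12 columns → grid now 24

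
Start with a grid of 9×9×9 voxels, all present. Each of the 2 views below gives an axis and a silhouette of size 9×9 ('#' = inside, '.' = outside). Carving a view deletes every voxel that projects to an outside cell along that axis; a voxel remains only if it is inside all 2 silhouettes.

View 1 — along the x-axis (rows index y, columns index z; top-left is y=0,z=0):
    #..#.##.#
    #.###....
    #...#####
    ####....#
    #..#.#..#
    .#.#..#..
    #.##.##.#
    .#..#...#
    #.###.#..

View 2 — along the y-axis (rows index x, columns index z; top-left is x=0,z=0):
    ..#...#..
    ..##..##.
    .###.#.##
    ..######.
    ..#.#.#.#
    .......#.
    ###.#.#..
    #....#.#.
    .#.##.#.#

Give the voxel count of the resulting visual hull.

remaining voxels: 156

initial block: 9^3 = 729
  1. axis=0 (YZ plane), |mask|=41  ⇒  voxels=369
  2. axis=1 (XZ plane), |mask|=36  ⇒  voxels=156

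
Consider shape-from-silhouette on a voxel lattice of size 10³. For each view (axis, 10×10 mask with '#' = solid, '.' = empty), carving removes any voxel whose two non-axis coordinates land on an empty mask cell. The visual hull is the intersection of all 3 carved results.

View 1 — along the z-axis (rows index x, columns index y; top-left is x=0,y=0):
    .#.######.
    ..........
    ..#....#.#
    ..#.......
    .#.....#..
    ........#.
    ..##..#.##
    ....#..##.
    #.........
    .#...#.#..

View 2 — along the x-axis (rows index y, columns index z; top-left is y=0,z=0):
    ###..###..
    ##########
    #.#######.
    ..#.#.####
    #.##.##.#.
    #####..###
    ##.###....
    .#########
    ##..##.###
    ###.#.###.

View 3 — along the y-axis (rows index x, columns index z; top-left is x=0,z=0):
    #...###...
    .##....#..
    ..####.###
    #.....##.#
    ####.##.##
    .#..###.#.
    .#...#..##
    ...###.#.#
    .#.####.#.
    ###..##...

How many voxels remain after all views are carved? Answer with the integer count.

voxel count = 97

before carving: 1000 voxels (10×10×10)
  1. axis=2 (XY plane), |mask|=26  ⇒  voxels=260
  2. axis=0 (YZ plane), |mask|=72  ⇒  voxels=197
  3. axis=1 (XZ plane), |mask|=51  ⇒  voxels=97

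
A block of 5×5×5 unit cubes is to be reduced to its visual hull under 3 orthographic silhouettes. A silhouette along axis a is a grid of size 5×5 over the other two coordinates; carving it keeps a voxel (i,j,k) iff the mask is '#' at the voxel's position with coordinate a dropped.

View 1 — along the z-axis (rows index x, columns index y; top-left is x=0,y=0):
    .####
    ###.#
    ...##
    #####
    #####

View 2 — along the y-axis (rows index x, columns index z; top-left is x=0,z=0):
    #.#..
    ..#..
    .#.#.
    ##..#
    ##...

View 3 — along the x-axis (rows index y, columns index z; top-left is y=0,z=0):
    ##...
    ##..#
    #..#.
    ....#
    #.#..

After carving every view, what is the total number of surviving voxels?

full grid |V| = 125
[1] z-view keeps 20 columns → grid now 100
[2] y-view keeps 10 columns → grid now 41
[3] x-view keeps 10 columns → grid now 19

|visual hull| = 19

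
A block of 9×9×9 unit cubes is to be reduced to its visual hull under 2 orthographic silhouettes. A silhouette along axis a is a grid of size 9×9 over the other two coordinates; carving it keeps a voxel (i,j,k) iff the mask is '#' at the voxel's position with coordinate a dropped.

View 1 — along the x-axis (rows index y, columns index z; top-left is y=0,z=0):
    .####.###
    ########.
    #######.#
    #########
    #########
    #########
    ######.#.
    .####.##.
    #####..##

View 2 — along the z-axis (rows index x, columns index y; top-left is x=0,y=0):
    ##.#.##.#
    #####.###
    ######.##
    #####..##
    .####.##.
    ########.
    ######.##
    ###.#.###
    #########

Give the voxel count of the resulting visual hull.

full grid |V| = 729
carve view 1 (along x, YZ-mask fill 70/81): 630 voxels remain
carve view 2 (along z, XY-mask fill 67/81): 520 voxels remain

520 voxels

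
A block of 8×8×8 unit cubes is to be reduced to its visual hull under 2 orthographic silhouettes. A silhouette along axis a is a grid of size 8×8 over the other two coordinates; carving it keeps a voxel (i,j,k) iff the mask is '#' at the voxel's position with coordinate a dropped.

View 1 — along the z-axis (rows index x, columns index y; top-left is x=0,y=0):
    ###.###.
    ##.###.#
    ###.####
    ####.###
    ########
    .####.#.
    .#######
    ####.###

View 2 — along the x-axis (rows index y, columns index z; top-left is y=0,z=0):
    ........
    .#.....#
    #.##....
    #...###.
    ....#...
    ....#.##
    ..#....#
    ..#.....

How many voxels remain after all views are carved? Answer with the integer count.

before carving: 512 voxels (8×8×8)
[1] z-view keeps 53 columns → grid now 424
[2] x-view keeps 16 columns → grid now 108

voxel count = 108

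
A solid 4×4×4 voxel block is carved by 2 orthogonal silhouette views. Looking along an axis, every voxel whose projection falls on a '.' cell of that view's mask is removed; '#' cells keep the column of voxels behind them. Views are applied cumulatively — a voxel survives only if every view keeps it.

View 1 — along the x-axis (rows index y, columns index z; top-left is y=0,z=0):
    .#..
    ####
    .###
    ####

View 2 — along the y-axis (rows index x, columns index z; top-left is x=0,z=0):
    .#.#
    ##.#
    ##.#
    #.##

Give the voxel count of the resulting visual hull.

initial block: 4^3 = 64
carve view 1 (along x, YZ-mask fill 12/16): 48 voxels remain
carve view 2 (along y, XZ-mask fill 11/16): 33 voxels remain

remaining voxels: 33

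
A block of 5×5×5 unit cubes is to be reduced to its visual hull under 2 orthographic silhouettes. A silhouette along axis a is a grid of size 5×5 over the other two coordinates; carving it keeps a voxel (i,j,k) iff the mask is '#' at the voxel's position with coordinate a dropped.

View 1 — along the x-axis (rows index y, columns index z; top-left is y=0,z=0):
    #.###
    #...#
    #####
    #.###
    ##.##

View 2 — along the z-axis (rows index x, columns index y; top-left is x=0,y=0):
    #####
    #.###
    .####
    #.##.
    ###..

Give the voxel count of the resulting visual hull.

remaining voxels: 75

full grid |V| = 125
after view 1 [x-axis, 19 of 25 cells solid] → remaining = 95
after view 2 [z-axis, 19 of 25 cells solid] → remaining = 75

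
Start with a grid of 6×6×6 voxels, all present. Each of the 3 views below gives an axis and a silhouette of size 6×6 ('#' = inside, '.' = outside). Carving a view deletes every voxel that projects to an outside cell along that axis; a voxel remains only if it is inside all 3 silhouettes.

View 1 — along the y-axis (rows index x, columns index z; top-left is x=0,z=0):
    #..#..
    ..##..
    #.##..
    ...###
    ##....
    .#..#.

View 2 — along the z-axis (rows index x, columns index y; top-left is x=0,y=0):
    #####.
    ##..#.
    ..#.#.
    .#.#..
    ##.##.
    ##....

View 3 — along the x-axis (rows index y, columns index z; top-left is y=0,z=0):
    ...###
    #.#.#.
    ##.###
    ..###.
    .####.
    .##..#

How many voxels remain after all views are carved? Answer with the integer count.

voxel count = 21

initial block: 6^3 = 216
[1] y-view keeps 14 columns → grid now 84
[2] z-view keeps 18 columns → grid now 40
[3] x-view keeps 21 columns → grid now 21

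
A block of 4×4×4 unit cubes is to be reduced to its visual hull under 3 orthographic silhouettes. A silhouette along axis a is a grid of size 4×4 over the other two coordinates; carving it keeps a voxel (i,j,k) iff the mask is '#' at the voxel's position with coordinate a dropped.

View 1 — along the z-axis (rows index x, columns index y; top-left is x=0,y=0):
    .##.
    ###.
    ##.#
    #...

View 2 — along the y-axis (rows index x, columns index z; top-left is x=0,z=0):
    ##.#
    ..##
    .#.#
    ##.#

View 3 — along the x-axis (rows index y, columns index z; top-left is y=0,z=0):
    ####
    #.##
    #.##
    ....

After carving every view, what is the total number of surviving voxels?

start: 4×4×4 = 64 voxels
V1 z: intersect with XY mask (9 set) -- 36 left
V2 y: intersect with XZ mask (10 set) -- 21 left
V3 x: intersect with YZ mask (10 set) -- 16 left

remaining voxels: 16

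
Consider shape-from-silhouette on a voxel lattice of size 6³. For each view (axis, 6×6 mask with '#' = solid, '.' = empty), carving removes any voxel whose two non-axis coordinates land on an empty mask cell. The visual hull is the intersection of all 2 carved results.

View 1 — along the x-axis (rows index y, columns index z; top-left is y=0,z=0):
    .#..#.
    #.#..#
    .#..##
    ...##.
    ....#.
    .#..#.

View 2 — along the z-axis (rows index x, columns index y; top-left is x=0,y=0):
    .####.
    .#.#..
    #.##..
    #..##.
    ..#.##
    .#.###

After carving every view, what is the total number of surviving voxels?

before carving: 216 voxels (6×6×6)
carve view 1 (along x, YZ-mask fill 13/36): 78 voxels remain
carve view 2 (along z, XY-mask fill 19/36): 40 voxels remain

remaining voxels: 40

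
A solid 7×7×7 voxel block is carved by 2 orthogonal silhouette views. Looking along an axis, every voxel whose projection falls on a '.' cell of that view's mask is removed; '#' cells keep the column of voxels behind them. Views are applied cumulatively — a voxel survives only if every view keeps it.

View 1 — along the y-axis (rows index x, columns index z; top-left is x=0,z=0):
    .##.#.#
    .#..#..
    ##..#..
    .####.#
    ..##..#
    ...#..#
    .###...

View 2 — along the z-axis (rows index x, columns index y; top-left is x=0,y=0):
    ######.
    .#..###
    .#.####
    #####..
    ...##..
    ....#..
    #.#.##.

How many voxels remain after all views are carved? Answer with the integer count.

voxel count = 92

start: 7×7×7 = 343 voxels
V1 y: intersect with XZ mask (22 set) -- 154 left
V2 z: intersect with XY mask (27 set) -- 92 left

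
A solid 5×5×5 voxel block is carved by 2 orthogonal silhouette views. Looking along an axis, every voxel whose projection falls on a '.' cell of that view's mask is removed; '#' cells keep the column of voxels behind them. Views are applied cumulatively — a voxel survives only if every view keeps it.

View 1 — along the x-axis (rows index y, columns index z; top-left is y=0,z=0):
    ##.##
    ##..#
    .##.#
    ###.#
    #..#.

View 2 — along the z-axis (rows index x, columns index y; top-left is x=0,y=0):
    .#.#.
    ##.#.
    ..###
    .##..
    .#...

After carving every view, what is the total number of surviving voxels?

36 voxels

before carving: 125 voxels (5×5×5)
V1 x: intersect with YZ mask (16 set) -- 80 left
V2 z: intersect with XY mask (11 set) -- 36 left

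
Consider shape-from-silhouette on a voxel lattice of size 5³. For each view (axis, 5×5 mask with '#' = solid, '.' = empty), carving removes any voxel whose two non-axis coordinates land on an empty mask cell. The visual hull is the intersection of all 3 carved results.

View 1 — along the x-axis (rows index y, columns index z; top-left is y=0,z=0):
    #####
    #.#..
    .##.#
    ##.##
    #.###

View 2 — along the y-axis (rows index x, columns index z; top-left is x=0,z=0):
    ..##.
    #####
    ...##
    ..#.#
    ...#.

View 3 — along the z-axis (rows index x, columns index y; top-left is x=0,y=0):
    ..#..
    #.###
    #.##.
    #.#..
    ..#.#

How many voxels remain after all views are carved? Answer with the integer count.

remaining voxels: 27

before carving: 125 voxels (5×5×5)
V1 x: intersect with YZ mask (18 set) -- 90 left
V2 y: intersect with XZ mask (12 set) -- 43 left
V3 z: intersect with XY mask (12 set) -- 27 left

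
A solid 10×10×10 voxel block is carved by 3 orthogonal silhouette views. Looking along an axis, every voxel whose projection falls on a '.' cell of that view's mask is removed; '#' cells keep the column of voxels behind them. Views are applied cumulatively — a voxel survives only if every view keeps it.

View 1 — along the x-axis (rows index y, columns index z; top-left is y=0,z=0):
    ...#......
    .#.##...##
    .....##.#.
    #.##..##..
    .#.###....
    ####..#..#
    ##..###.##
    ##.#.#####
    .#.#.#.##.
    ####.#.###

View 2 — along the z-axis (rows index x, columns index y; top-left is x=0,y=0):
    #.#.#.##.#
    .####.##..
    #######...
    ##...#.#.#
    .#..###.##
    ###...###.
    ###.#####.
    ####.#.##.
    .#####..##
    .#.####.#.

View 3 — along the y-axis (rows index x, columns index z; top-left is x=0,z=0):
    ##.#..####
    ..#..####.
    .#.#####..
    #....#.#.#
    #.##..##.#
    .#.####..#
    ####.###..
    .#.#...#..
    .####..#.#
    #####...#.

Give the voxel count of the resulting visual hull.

initial block: 10^3 = 1000
[1] x-view keeps 52 columns → grid now 520
[2] z-view keeps 64 columns → grid now 326
[3] y-view keeps 56 columns → grid now 190

|visual hull| = 190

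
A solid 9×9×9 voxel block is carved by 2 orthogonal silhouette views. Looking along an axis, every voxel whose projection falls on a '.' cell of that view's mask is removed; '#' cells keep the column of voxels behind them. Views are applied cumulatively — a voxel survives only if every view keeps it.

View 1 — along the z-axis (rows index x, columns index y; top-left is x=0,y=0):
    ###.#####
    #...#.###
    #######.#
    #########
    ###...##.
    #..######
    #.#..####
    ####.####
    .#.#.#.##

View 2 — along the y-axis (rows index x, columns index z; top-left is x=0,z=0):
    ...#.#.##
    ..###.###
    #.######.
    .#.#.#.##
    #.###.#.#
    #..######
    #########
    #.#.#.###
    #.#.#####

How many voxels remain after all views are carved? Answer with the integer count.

379 voxels

full grid |V| = 729
V1 z: intersect with XY mask (61 set) -- 549 left
V2 y: intersect with XZ mask (57 set) -- 379 left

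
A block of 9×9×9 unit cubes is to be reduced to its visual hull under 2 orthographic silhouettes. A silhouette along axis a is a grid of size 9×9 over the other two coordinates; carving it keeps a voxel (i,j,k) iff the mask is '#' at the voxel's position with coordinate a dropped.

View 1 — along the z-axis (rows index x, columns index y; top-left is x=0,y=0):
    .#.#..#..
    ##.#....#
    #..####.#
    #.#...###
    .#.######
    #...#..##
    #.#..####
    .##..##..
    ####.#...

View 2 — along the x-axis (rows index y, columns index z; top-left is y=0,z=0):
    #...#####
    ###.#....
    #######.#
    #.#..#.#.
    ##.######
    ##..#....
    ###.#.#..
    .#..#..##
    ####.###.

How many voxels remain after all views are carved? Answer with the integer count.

235 voxels

initial block: 9^3 = 729
[1] z-view keeps 44 columns → grid now 396
[2] x-view keeps 49 columns → grid now 235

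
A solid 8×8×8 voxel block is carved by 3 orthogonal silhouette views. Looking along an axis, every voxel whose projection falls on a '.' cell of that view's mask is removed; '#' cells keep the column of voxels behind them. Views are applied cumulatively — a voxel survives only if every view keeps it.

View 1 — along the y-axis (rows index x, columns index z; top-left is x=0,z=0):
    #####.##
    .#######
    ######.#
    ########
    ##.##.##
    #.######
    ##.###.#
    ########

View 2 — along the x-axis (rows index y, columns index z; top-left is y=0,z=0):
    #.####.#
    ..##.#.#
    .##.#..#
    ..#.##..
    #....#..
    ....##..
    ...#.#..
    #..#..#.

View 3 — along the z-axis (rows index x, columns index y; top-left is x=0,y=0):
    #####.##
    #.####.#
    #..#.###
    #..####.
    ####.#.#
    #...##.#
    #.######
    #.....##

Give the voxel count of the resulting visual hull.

start: 8×8×8 = 512 voxels
  1. axis=1 (XZ plane), |mask|=56  ⇒  voxels=448
  2. axis=0 (YZ plane), |mask|=26  ⇒  voxels=182
  3. axis=2 (XY plane), |mask|=43  ⇒  voxels=122

remaining voxels: 122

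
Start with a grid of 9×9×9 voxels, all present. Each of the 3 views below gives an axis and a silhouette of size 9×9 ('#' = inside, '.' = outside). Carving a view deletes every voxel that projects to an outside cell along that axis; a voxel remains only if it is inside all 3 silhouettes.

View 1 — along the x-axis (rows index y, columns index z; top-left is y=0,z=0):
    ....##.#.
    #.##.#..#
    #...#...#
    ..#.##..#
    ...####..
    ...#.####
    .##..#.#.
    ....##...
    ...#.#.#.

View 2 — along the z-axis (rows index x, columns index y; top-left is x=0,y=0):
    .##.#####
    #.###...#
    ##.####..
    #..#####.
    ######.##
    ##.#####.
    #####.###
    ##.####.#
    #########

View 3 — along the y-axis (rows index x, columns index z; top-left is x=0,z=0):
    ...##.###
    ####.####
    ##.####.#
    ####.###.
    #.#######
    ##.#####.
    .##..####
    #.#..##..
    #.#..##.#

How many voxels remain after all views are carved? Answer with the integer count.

before carving: 729 voxels (9×9×9)
  1. axis=0 (YZ plane), |mask|=33  ⇒  voxels=297
  2. axis=2 (XY plane), |mask|=63  ⇒  voxels=235
  3. axis=1 (XZ plane), |mask|=57  ⇒  voxels=163

163 voxels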